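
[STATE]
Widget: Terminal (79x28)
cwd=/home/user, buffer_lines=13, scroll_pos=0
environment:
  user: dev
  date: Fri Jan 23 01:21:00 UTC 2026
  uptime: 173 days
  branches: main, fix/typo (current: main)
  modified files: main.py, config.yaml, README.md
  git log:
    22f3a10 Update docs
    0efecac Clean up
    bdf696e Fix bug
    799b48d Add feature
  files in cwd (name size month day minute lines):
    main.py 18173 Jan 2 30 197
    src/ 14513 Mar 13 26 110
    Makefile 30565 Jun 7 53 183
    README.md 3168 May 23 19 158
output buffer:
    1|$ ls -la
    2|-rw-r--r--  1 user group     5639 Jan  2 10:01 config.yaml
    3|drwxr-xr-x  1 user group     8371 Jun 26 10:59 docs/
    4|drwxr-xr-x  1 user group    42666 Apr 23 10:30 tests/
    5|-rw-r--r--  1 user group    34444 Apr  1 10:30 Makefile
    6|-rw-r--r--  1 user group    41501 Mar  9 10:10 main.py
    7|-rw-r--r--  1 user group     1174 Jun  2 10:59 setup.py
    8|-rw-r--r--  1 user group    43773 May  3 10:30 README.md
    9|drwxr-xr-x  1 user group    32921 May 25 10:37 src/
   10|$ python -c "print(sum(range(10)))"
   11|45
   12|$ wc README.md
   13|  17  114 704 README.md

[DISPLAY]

$ ls -la                                                                       
-rw-r--r--  1 user group     5639 Jan  2 10:01 config.yaml                     
drwxr-xr-x  1 user group     8371 Jun 26 10:59 docs/                           
drwxr-xr-x  1 user group    42666 Apr 23 10:30 tests/                          
-rw-r--r--  1 user group    34444 Apr  1 10:30 Makefile                        
-rw-r--r--  1 user group    41501 Mar  9 10:10 main.py                         
-rw-r--r--  1 user group     1174 Jun  2 10:59 setup.py                        
-rw-r--r--  1 user group    43773 May  3 10:30 README.md                       
drwxr-xr-x  1 user group    32921 May 25 10:37 src/                            
$ python -c "print(sum(range(10)))"                                            
45                                                                             
$ wc README.md                                                                 
  17  114 704 README.md                                                        
$ █                                                                            
                                                                               
                                                                               
                                                                               
                                                                               
                                                                               
                                                                               
                                                                               
                                                                               
                                                                               
                                                                               
                                                                               
                                                                               
                                                                               
                                                                               


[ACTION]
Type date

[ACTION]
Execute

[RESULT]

$ ls -la                                                                       
-rw-r--r--  1 user group     5639 Jan  2 10:01 config.yaml                     
drwxr-xr-x  1 user group     8371 Jun 26 10:59 docs/                           
drwxr-xr-x  1 user group    42666 Apr 23 10:30 tests/                          
-rw-r--r--  1 user group    34444 Apr  1 10:30 Makefile                        
-rw-r--r--  1 user group    41501 Mar  9 10:10 main.py                         
-rw-r--r--  1 user group     1174 Jun  2 10:59 setup.py                        
-rw-r--r--  1 user group    43773 May  3 10:30 README.md                       
drwxr-xr-x  1 user group    32921 May 25 10:37 src/                            
$ python -c "print(sum(range(10)))"                                            
45                                                                             
$ wc README.md                                                                 
  17  114 704 README.md                                                        
$ date                                                                         
Fri Jan 23 01:21:00 UTC 2026                                                   
$ █                                                                            
                                                                               
                                                                               
                                                                               
                                                                               
                                                                               
                                                                               
                                                                               
                                                                               
                                                                               
                                                                               
                                                                               
                                                                               


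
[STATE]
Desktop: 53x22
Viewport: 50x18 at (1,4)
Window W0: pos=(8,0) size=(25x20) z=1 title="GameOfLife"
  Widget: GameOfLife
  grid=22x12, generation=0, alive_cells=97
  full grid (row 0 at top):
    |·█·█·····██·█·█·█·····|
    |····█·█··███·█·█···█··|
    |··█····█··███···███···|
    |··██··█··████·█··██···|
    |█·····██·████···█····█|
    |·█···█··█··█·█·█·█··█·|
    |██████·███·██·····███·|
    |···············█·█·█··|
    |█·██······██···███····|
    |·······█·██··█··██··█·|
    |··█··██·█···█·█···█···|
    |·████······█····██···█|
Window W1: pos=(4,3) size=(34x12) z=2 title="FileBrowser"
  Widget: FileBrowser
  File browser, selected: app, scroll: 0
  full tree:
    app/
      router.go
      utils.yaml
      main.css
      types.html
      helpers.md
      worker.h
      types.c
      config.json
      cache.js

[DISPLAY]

   ┃ FileBrowser                    ┃             
   ┠────────────────────────────────┨             
   ┃> [-] app/                      ┃             
   ┃    router.go                   ┃             
   ┃    utils.yaml                  ┃             
   ┃    main.css                    ┃             
   ┃    types.html                  ┃             
   ┃    helpers.md                  ┃             
   ┃    worker.h                    ┃             
   ┃    types.c                     ┃             
   ┗━━━━━━━━━━━━━━━━━━━━━━━━━━━━━━━━┛             
       ┃·████······█····██···█ ┃                  
       ┃                       ┃                  
       ┃                       ┃                  
       ┃                       ┃                  
       ┗━━━━━━━━━━━━━━━━━━━━━━━┛                  
                                                  
                                                  


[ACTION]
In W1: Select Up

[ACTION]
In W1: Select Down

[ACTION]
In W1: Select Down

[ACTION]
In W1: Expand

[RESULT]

   ┃ FileBrowser                    ┃             
   ┠────────────────────────────────┨             
   ┃  [-] app/                      ┃             
   ┃    router.go                   ┃             
   ┃  > utils.yaml                  ┃             
   ┃    main.css                    ┃             
   ┃    types.html                  ┃             
   ┃    helpers.md                  ┃             
   ┃    worker.h                    ┃             
   ┃    types.c                     ┃             
   ┗━━━━━━━━━━━━━━━━━━━━━━━━━━━━━━━━┛             
       ┃·████······█····██···█ ┃                  
       ┃                       ┃                  
       ┃                       ┃                  
       ┃                       ┃                  
       ┗━━━━━━━━━━━━━━━━━━━━━━━┛                  
                                                  
                                                  


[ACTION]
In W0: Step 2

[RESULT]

   ┃ FileBrowser                    ┃             
   ┠────────────────────────────────┨             
   ┃  [-] app/                      ┃             
   ┃    router.go                   ┃             
   ┃  > utils.yaml                  ┃             
   ┃    main.css                    ┃             
   ┃    types.html                  ┃             
   ┃    helpers.md                  ┃             
   ┃    worker.h                    ┃             
   ┃    types.c                     ┃             
   ┗━━━━━━━━━━━━━━━━━━━━━━━━━━━━━━━━┛             
       ┃·█·····██████········· ┃                  
       ┃                       ┃                  
       ┃                       ┃                  
       ┃                       ┃                  
       ┗━━━━━━━━━━━━━━━━━━━━━━━┛                  
                                                  
                                                  


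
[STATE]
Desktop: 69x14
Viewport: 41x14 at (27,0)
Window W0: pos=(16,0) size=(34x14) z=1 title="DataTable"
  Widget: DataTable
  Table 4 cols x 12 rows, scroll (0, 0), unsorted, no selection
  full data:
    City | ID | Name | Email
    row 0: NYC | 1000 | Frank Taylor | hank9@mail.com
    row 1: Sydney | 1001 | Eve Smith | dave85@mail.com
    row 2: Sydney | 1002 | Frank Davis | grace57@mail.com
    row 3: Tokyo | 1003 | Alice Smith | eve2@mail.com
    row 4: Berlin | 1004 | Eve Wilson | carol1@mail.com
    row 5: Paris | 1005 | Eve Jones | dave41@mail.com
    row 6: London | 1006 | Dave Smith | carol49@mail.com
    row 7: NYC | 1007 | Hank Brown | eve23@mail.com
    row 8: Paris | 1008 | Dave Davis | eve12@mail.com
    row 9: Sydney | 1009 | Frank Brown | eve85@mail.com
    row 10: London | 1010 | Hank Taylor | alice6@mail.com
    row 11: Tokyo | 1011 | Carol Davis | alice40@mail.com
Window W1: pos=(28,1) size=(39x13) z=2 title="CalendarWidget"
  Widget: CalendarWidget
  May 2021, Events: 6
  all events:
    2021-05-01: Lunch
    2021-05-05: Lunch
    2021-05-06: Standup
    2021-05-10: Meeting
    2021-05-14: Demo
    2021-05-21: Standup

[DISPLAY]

━━━━━━━━━━━━━━━━━━━━━━┓                  
 ┏━━━━━━━━━━━━━━━━━━━━━━━━━━━━━━━━━━━━━┓ 
─┃ CalendarWidget                      ┃ 
 ┠─────────────────────────────────────┨ 
─┃               May 2021              ┃ 
0┃Mo Tu We Th Fr Sa Su                 ┃ 
1┃                1*  2                ┃ 
2┃ 3  4  5*  6*  7  8  9               ┃ 
3┃10* 11 12 13 14* 15 16               ┃ 
4┃17 18 19 20 21* 22 23                ┃ 
5┃24 25 26 27 28 29 30                 ┃ 
6┃31                                   ┃ 
7┃                                     ┃ 
━┗━━━━━━━━━━━━━━━━━━━━━━━━━━━━━━━━━━━━━┛ 


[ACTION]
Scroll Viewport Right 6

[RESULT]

━━━━━━━━━━━━━━━━━━━━━┓                   
┏━━━━━━━━━━━━━━━━━━━━━━━━━━━━━━━━━━━━━┓  
┃ CalendarWidget                      ┃  
┠─────────────────────────────────────┨  
┃               May 2021              ┃  
┃Mo Tu We Th Fr Sa Su                 ┃  
┃                1*  2                ┃  
┃ 3  4  5*  6*  7  8  9               ┃  
┃10* 11 12 13 14* 15 16               ┃  
┃17 18 19 20 21* 22 23                ┃  
┃24 25 26 27 28 29 30                 ┃  
┃31                                   ┃  
┃                                     ┃  
┗━━━━━━━━━━━━━━━━━━━━━━━━━━━━━━━━━━━━━┛  


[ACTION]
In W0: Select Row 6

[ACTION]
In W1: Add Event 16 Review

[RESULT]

━━━━━━━━━━━━━━━━━━━━━┓                   
┏━━━━━━━━━━━━━━━━━━━━━━━━━━━━━━━━━━━━━┓  
┃ CalendarWidget                      ┃  
┠─────────────────────────────────────┨  
┃               May 2021              ┃  
┃Mo Tu We Th Fr Sa Su                 ┃  
┃                1*  2                ┃  
┃ 3  4  5*  6*  7  8  9               ┃  
┃10* 11 12 13 14* 15 16*              ┃  
┃17 18 19 20 21* 22 23                ┃  
┃24 25 26 27 28 29 30                 ┃  
┃31                                   ┃  
┃                                     ┃  
┗━━━━━━━━━━━━━━━━━━━━━━━━━━━━━━━━━━━━━┛  


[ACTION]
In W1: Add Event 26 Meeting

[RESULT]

━━━━━━━━━━━━━━━━━━━━━┓                   
┏━━━━━━━━━━━━━━━━━━━━━━━━━━━━━━━━━━━━━┓  
┃ CalendarWidget                      ┃  
┠─────────────────────────────────────┨  
┃               May 2021              ┃  
┃Mo Tu We Th Fr Sa Su                 ┃  
┃                1*  2                ┃  
┃ 3  4  5*  6*  7  8  9               ┃  
┃10* 11 12 13 14* 15 16*              ┃  
┃17 18 19 20 21* 22 23                ┃  
┃24 25 26* 27 28 29 30                ┃  
┃31                                   ┃  
┃                                     ┃  
┗━━━━━━━━━━━━━━━━━━━━━━━━━━━━━━━━━━━━━┛  


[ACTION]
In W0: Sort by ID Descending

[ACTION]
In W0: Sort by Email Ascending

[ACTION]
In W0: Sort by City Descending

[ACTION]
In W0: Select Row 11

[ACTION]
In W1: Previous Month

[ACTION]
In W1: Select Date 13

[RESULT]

━━━━━━━━━━━━━━━━━━━━━┓                   
┏━━━━━━━━━━━━━━━━━━━━━━━━━━━━━━━━━━━━━┓  
┃ CalendarWidget                      ┃  
┠─────────────────────────────────────┨  
┃              April 2021             ┃  
┃Mo Tu We Th Fr Sa Su                 ┃  
┃          1  2  3  4                 ┃  
┃ 5  6  7  8  9 10 11                 ┃  
┃12 [13] 14 15 16 17 18               ┃  
┃19 20 21 22 23 24 25                 ┃  
┃26 27 28 29 30                       ┃  
┃                                     ┃  
┃                                     ┃  
┗━━━━━━━━━━━━━━━━━━━━━━━━━━━━━━━━━━━━━┛  


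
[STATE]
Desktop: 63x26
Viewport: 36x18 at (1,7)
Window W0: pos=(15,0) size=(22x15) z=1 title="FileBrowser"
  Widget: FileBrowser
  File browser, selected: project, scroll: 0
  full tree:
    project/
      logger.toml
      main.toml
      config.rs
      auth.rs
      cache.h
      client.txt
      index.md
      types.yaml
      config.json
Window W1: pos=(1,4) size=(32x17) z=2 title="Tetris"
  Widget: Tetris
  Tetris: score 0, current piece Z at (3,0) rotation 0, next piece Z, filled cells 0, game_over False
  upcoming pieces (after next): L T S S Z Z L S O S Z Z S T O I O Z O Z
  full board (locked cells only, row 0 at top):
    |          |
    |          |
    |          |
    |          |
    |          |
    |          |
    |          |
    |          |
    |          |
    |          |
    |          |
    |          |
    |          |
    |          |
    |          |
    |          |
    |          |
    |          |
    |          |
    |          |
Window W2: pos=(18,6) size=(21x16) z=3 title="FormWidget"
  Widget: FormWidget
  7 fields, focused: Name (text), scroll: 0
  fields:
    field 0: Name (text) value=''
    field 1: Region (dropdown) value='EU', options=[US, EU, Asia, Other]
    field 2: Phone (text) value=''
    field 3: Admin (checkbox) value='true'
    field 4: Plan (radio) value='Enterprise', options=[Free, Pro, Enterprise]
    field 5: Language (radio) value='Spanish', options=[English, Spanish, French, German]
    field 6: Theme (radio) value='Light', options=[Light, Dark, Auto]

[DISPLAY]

┃          │Next:┃ FormWidget       
┃          │▓▓   ┠──────────────────
┃          │ ▓▓  ┃> Name:       [   
┃          │     ┃  Region:     [EU▼
┃          │     ┃  Phone:      [   
┃          │     ┃  Admin:      [x] 
┃          │Score┃  Plan:       ( ) 
┃          │0    ┃  Language:   ( ) 
┃          │     ┃  Theme:      (●) 
┃          │     ┃                  
┃          │     ┃                  
┃          │     ┃                  
┃          │     ┃                  
┗━━━━━━━━━━━━━━━━┃                  
                 ┗━━━━━━━━━━━━━━━━━━
                                    
                                    
                                    


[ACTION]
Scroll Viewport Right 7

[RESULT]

    │Next:┃ FormWidget        ┃     
    │▓▓   ┠───────────────────┨     
    │ ▓▓  ┃> Name:       [   ]┃     
    │     ┃  Region:     [EU▼]┃     
    │     ┃  Phone:      [   ]┃     
    │     ┃  Admin:      [x]  ┃     
    │Score┃  Plan:       ( ) F┃     
    │0    ┃  Language:   ( ) E┃     
    │     ┃  Theme:      (●) L┃     
    │     ┃                   ┃     
    │     ┃                   ┃     
    │     ┃                   ┃     
    │     ┃                   ┃     
━━━━━━━━━━┃                   ┃     
          ┗━━━━━━━━━━━━━━━━━━━┛     
                                    
                                    
                                    


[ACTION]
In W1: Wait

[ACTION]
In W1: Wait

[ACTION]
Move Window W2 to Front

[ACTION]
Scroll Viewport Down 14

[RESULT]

    │▓▓   ┠───────────────────┨     
    │ ▓▓  ┃> Name:       [   ]┃     
    │     ┃  Region:     [EU▼]┃     
    │     ┃  Phone:      [   ]┃     
    │     ┃  Admin:      [x]  ┃     
    │Score┃  Plan:       ( ) F┃     
    │0    ┃  Language:   ( ) E┃     
    │     ┃  Theme:      (●) L┃     
    │     ┃                   ┃     
    │     ┃                   ┃     
    │     ┃                   ┃     
    │     ┃                   ┃     
━━━━━━━━━━┃                   ┃     
          ┗━━━━━━━━━━━━━━━━━━━┛     
                                    
                                    
                                    
                                    


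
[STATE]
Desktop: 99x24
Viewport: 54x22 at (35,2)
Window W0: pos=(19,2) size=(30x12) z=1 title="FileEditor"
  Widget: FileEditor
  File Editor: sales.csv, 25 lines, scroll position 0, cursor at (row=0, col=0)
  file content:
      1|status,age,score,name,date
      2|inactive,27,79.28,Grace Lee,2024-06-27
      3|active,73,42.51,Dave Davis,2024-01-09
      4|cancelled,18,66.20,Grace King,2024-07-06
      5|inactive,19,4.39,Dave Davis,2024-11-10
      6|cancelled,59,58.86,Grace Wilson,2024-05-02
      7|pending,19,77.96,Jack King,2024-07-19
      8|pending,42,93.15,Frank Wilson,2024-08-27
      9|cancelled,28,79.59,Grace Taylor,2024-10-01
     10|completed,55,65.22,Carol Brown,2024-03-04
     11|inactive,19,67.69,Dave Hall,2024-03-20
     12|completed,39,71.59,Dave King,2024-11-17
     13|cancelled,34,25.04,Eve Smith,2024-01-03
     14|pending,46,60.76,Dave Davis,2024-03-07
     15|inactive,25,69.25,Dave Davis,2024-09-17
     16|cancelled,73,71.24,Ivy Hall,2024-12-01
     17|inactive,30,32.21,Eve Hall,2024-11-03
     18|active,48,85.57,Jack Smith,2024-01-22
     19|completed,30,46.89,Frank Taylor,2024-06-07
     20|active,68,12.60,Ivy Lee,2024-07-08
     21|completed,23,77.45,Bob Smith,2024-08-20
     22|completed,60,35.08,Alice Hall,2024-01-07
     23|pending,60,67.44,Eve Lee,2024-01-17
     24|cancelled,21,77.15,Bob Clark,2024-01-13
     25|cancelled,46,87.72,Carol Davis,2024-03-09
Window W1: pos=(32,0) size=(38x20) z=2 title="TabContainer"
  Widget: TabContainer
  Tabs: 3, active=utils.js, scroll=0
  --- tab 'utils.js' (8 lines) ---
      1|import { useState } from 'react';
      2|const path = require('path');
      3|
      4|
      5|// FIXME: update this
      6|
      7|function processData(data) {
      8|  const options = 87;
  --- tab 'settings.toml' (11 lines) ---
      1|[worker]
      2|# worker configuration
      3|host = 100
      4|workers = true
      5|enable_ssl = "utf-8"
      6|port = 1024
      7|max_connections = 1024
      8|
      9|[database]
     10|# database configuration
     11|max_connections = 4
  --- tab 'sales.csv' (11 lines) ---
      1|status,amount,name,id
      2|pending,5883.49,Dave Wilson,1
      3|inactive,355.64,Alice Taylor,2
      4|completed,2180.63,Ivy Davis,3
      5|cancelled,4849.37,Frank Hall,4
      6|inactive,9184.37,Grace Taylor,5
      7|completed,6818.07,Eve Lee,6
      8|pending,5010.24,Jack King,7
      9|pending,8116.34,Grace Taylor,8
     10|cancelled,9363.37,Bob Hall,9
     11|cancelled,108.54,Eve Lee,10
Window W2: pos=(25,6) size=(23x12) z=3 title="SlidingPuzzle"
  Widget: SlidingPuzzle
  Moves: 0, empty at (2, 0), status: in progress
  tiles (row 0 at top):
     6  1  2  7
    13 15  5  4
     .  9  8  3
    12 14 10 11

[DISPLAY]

──────────────────────────────────┨                   
tils.js]│ settings.toml │ sales.cs┃                   
──────────────────────────────────┃                   
port { useState } from 'react';   ┃                   
━━━━━━━━━━━━┓quire('path');       ┃                   
uzzle       ┃                     ┃                   
────────────┨                     ┃                   
─┬────┬────┐┃e this               ┃                   
 │  2 │  7 │┃                     ┃                   
─┼────┼────┤┃sData(data) {        ┃                   
 │  5 │  4 │┃ = 87;               ┃                   
─┼────┼────┤┃                     ┃                   
 │  8 │  3 │┃                     ┃                   
─┼────┼────┤┃                     ┃                   
 │ 10 │ 11 │┃                     ┃                   
━━━━━━━━━━━━┛                     ┃                   
                                  ┃                   
━━━━━━━━━━━━━━━━━━━━━━━━━━━━━━━━━━┛                   
                                                      
                                                      
                                                      
                                                      


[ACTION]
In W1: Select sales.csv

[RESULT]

──────────────────────────────────┨                   
tils.js │ settings.toml │[sales.cs┃                   
──────────────────────────────────┃                   
atus,amount,name,id               ┃                   
━━━━━━━━━━━━┓,Dave Wilson,1       ┃                   
uzzle       ┃,Alice Taylor,2      ┃                   
────────────┨63,Ivy Davis,3       ┃                   
─┬────┬────┐┃37,Frank Hall,4      ┃                   
 │  2 │  7 │┃7,Grace Taylor,5     ┃                   
─┼────┼────┤┃07,Eve Lee,6         ┃                   
 │  5 │  4 │┃,Jack King,7         ┃                   
─┼────┼────┤┃,Grace Taylor,8      ┃                   
 │  8 │  3 │┃37,Bob Hall,9        ┃                   
─┼────┼────┤┃4,Eve Lee,10         ┃                   
 │ 10 │ 11 │┃                     ┃                   
━━━━━━━━━━━━┛                     ┃                   
                                  ┃                   
━━━━━━━━━━━━━━━━━━━━━━━━━━━━━━━━━━┛                   
                                                      
                                                      
                                                      
                                                      


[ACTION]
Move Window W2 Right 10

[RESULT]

──────────────────────────────────┨                   
tils.js │ settings.toml │[sales.cs┃                   
──────────────────────────────────┃                   
atus,amount,name,id               ┃                   
┏━━━━━━━━━━━━━━━━━━━━━┓on,1       ┃                   
┃ SlidingPuzzle       ┃lor,2      ┃                   
┠─────────────────────┨is,3       ┃                   
┃┌────┬────┬────┬────┐┃all,4      ┃                   
┃│  6 │  1 │  2 │  7 │┃ylor,5     ┃                   
┃├────┼────┼────┼────┤┃,6         ┃                   
┃│ 13 │ 15 │  5 │  4 │┃,7         ┃                   
┃├────┼────┼────┼────┤┃lor,8      ┃                   
┃│    │  9 │  8 │  3 │┃l,9        ┃                   
┃├────┼────┼────┼────┤┃10         ┃                   
┃│ 12 │ 14 │ 10 │ 11 │┃           ┃                   
┗━━━━━━━━━━━━━━━━━━━━━┛           ┃                   
                                  ┃                   
━━━━━━━━━━━━━━━━━━━━━━━━━━━━━━━━━━┛                   
                                                      
                                                      
                                                      
                                                      


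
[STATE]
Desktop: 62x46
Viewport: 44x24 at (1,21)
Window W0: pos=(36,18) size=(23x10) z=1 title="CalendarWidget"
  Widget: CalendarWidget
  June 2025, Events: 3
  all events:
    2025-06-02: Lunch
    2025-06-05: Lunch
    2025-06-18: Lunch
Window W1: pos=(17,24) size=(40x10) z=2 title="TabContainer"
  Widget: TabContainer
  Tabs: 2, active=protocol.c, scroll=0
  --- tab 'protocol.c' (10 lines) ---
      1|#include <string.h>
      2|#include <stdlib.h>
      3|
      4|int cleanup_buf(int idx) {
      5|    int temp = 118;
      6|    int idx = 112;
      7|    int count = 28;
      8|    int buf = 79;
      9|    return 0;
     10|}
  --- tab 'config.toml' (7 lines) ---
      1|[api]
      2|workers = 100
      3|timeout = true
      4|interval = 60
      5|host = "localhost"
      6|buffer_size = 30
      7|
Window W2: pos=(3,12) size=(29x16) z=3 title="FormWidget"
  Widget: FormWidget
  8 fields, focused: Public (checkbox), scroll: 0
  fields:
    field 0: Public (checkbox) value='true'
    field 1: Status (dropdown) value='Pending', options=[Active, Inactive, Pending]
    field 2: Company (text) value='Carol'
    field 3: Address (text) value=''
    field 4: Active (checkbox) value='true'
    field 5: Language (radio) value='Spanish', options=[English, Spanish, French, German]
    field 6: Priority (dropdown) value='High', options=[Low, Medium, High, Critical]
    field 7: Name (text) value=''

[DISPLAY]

  ┃  Priority:   [High      ▼]┃    ┃      Ju
  ┃  Name:       [           ]┃    ┃Mo Tu We
  ┃                           ┃    ┃        
  ┃                           ┃━━━━━━━━━━━━━
  ┃                           ┃             
  ┃                           ┃─────────────
  ┗━━━━━━━━━━━━━━━━━━━━━━━━━━━┛config.toml  
                ┃───────────────────────────
                ┃#include <string.h>        
                ┃#include <stdlib.h>        
                ┃                           
                ┃int cleanup_buf(int idx) { 
                ┗━━━━━━━━━━━━━━━━━━━━━━━━━━━
                                            
                                            
                                            
                                            
                                            
                                            
                                            
                                            
                                            
                                            
                                            


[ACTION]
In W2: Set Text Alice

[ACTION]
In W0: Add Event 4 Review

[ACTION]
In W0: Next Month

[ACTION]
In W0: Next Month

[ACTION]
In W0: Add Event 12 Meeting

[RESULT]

  ┃  Priority:   [High      ▼]┃    ┃     Aug
  ┃  Name:       [           ]┃    ┃Mo Tu We
  ┃                           ┃    ┃        
  ┃                           ┃━━━━━━━━━━━━━
  ┃                           ┃             
  ┃                           ┃─────────────
  ┗━━━━━━━━━━━━━━━━━━━━━━━━━━━┛config.toml  
                ┃───────────────────────────
                ┃#include <string.h>        
                ┃#include <stdlib.h>        
                ┃                           
                ┃int cleanup_buf(int idx) { 
                ┗━━━━━━━━━━━━━━━━━━━━━━━━━━━
                                            
                                            
                                            
                                            
                                            
                                            
                                            
                                            
                                            
                                            
                                            


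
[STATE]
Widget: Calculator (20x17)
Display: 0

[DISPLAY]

                   0
┌───┬───┬───┬───┐   
│ 7 │ 8 │ 9 │ ÷ │   
├───┼───┼───┼───┤   
│ 4 │ 5 │ 6 │ × │   
├───┼───┼───┼───┤   
│ 1 │ 2 │ 3 │ - │   
├───┼───┼───┼───┤   
│ 0 │ . │ = │ + │   
├───┼───┼───┼───┤   
│ C │ MC│ MR│ M+│   
└───┴───┴───┴───┘   
                    
                    
                    
                    
                    


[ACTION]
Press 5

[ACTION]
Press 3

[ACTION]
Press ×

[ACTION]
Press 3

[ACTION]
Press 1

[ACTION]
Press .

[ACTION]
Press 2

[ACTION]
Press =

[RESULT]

              1653.6
┌───┬───┬───┬───┐   
│ 7 │ 8 │ 9 │ ÷ │   
├───┼───┼───┼───┤   
│ 4 │ 5 │ 6 │ × │   
├───┼───┼───┼───┤   
│ 1 │ 2 │ 3 │ - │   
├───┼───┼───┼───┤   
│ 0 │ . │ = │ + │   
├───┼───┼───┼───┤   
│ C │ MC│ MR│ M+│   
└───┴───┴───┴───┘   
                    
                    
                    
                    
                    


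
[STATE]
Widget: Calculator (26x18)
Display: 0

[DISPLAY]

                         0
┌───┬───┬───┬───┐         
│ 7 │ 8 │ 9 │ ÷ │         
├───┼───┼───┼───┤         
│ 4 │ 5 │ 6 │ × │         
├───┼───┼───┼───┤         
│ 1 │ 2 │ 3 │ - │         
├───┼───┼───┼───┤         
│ 0 │ . │ = │ + │         
├───┼───┼───┼───┤         
│ C │ MC│ MR│ M+│         
└───┴───┴───┴───┘         
                          
                          
                          
                          
                          
                          


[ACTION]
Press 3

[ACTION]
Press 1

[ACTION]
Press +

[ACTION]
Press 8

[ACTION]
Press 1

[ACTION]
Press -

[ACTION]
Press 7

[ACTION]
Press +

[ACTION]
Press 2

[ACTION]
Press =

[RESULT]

                       107
┌───┬───┬───┬───┐         
│ 7 │ 8 │ 9 │ ÷ │         
├───┼───┼───┼───┤         
│ 4 │ 5 │ 6 │ × │         
├───┼───┼───┼───┤         
│ 1 │ 2 │ 3 │ - │         
├───┼───┼───┼───┤         
│ 0 │ . │ = │ + │         
├───┼───┼───┼───┤         
│ C │ MC│ MR│ M+│         
└───┴───┴───┴───┘         
                          
                          
                          
                          
                          
                          


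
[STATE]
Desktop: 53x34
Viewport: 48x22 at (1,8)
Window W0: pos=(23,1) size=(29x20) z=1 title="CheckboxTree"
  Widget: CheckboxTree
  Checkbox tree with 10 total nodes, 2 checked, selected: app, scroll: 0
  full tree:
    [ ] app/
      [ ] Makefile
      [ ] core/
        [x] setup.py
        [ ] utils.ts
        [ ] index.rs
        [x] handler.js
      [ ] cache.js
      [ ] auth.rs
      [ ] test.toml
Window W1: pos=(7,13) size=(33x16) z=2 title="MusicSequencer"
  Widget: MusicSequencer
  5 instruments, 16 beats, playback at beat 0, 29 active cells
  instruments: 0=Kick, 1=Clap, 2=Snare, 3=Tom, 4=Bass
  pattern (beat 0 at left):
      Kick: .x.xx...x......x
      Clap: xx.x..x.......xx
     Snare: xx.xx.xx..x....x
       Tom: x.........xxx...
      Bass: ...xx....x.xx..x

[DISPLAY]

                      ┃     [ ] utils.ts        
                      ┃     [ ] index.rs        
                      ┃     [x] handler.js      
                      ┃   [ ] cache.js          
                      ┃   [ ] auth.rs           
      ┏━━━━━━━━━━━━━━━━━━━━━━━━━━━━━━━┓         
      ┃ MusicSequencer                ┃         
      ┠───────────────────────────────┨         
      ┃      ▼123456789012345         ┃         
      ┃  Kick·█·██···█······█         ┃         
      ┃  Clap██·█··█·······██         ┃         
      ┃ Snare██·██·██··█····█         ┃         
      ┃   Tom█·········███···         ┃━━━━━━━━━
      ┃  Bass···██····█·██··█         ┃         
      ┃                               ┃         
      ┃                               ┃         
      ┃                               ┃         
      ┃                               ┃         
      ┃                               ┃         
      ┃                               ┃         
      ┗━━━━━━━━━━━━━━━━━━━━━━━━━━━━━━━┛         
                                                


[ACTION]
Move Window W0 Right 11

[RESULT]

                       ┃     [ ] utils.ts       
                       ┃     [ ] index.rs       
                       ┃     [x] handler.js     
                       ┃   [ ] cache.js         
                       ┃   [ ] auth.rs          
      ┏━━━━━━━━━━━━━━━━━━━━━━━━━━━━━━━┓l        
      ┃ MusicSequencer                ┃         
      ┠───────────────────────────────┨         
      ┃      ▼123456789012345         ┃         
      ┃  Kick·█·██···█······█         ┃         
      ┃  Clap██·█··█·······██         ┃         
      ┃ Snare██·██·██··█····█         ┃         
      ┃   Tom█·········███···         ┃━━━━━━━━━
      ┃  Bass···██····█·██··█         ┃         
      ┃                               ┃         
      ┃                               ┃         
      ┃                               ┃         
      ┃                               ┃         
      ┃                               ┃         
      ┃                               ┃         
      ┗━━━━━━━━━━━━━━━━━━━━━━━━━━━━━━━┛         
                                                


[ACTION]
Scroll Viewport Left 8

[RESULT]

                        ┃     [ ] utils.ts      
                        ┃     [ ] index.rs      
                        ┃     [x] handler.js    
                        ┃   [ ] cache.js        
                        ┃   [ ] auth.rs         
       ┏━━━━━━━━━━━━━━━━━━━━━━━━━━━━━━━┓l       
       ┃ MusicSequencer                ┃        
       ┠───────────────────────────────┨        
       ┃      ▼123456789012345         ┃        
       ┃  Kick·█·██···█······█         ┃        
       ┃  Clap██·█··█·······██         ┃        
       ┃ Snare██·██·██··█····█         ┃        
       ┃   Tom█·········███···         ┃━━━━━━━━
       ┃  Bass···██····█·██··█         ┃        
       ┃                               ┃        
       ┃                               ┃        
       ┃                               ┃        
       ┃                               ┃        
       ┃                               ┃        
       ┃                               ┃        
       ┗━━━━━━━━━━━━━━━━━━━━━━━━━━━━━━━┛        
                                                


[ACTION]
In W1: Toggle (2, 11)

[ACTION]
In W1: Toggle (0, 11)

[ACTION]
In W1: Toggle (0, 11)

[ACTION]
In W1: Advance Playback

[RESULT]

                        ┃     [ ] utils.ts      
                        ┃     [ ] index.rs      
                        ┃     [x] handler.js    
                        ┃   [ ] cache.js        
                        ┃   [ ] auth.rs         
       ┏━━━━━━━━━━━━━━━━━━━━━━━━━━━━━━━┓l       
       ┃ MusicSequencer                ┃        
       ┠───────────────────────────────┨        
       ┃      0▼23456789012345         ┃        
       ┃  Kick·█·██···█······█         ┃        
       ┃  Clap██·█··█·······██         ┃        
       ┃ Snare██·██·██··██···█         ┃        
       ┃   Tom█·········███···         ┃━━━━━━━━
       ┃  Bass···██····█·██··█         ┃        
       ┃                               ┃        
       ┃                               ┃        
       ┃                               ┃        
       ┃                               ┃        
       ┃                               ┃        
       ┃                               ┃        
       ┗━━━━━━━━━━━━━━━━━━━━━━━━━━━━━━━┛        
                                                
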